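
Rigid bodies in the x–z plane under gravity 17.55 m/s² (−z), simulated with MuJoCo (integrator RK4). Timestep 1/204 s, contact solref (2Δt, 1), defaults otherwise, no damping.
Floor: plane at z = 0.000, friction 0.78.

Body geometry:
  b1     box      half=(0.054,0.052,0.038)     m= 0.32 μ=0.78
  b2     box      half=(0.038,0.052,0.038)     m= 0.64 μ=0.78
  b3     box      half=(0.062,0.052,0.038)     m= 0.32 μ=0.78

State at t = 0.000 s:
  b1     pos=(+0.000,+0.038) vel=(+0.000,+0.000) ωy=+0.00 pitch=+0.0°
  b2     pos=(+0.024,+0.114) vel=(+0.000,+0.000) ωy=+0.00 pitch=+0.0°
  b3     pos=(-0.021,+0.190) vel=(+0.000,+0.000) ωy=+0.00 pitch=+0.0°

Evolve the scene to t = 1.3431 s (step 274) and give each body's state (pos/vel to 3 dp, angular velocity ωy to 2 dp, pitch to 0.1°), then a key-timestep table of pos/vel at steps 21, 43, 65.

State at t = 1.3431 s:
  b1     pos=(+0.000,+0.038) vel=(+0.000,+0.000) ωy=+0.00 pitch=+0.0°
  b2     pos=(+0.024,+0.114) vel=(+0.000,+0.000) ωy=+0.00 pitch=+0.0°
  b3     pos=(-0.164,+0.038) vel=(+0.000,+0.000) ωy=+0.00 pitch=+180.0°

Key-timestep trajectory:
   step    t(s)  b1.x    b1.z    b1.vx   b1.vz   b2.x    b2.z    b2.vx   b2.vz   b3.x    b3.z    b3.vx   b3.vz 
     21  0.1029   +0.000  +0.038  +0.001  +0.000   +0.024  +0.114  +0.001  +0.000   -0.030  +0.187  -0.191  -0.083
     43  0.2108   +0.000  +0.038  +0.005  -0.003   +0.024  +0.114  +0.003  -0.003   -0.063  +0.142  -0.659  -0.281
     65  0.3186   +0.000  +0.038  +0.000  +0.000   +0.024  +0.114  +0.000  +0.000   -0.145  +0.055  -0.910  -1.328


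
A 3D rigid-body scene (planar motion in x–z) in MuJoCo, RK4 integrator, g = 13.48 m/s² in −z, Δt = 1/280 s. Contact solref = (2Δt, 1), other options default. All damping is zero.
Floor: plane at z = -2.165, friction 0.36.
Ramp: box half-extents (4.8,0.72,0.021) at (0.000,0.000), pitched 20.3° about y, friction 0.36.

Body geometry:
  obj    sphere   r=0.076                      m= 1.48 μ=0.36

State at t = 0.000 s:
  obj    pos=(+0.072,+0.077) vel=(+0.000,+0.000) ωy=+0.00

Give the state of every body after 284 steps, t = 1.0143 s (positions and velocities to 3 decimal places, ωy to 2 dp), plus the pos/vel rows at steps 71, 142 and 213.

State at t = 1.0143 s:
  obj    pos=(+1.684,-0.519) vel=(+3.178,-1.176) ωy=+44.58

Key-timestep trajectory:
   step    t(s)  obj.x    obj.z    obj.vx   obj.vz 
     71  0.2536   +0.173  +0.040  +0.795  -0.294
    142  0.5071   +0.475  -0.072  +1.589  -0.588
    213  0.7607   +0.979  -0.259  +2.383  -0.882


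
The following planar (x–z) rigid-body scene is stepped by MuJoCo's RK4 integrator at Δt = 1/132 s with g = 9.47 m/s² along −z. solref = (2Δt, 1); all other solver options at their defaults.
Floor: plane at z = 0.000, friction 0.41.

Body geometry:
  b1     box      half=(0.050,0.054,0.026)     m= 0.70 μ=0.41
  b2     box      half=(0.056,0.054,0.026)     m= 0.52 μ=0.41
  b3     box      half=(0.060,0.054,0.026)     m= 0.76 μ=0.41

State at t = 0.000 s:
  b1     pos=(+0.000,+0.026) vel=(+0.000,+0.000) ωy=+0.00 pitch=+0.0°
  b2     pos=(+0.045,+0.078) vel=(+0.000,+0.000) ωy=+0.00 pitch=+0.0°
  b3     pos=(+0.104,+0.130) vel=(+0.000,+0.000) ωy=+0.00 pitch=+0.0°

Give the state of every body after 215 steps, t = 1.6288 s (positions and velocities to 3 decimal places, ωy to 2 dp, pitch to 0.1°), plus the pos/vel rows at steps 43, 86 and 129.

State at t = 1.6288 s:
  b1     pos=(+0.000,+0.026) vel=(+0.000,+0.000) ωy=+0.00 pitch=+0.0°
  b2     pos=(+0.100,+0.056) vel=(+0.000,+0.000) ωy=+0.00 pitch=+90.0°
  b3     pos=(+0.195,+0.060) vel=(+0.000,+0.000) ωy=+0.00 pitch=+90.0°

Key-timestep trajectory:
   step    t(s)  b1.x    b1.z    b1.vx   b1.vz   b2.x    b2.z    b2.vx   b2.vz   b3.x    b3.z    b3.vx   b3.vz 
     43  0.3258   +0.000  +0.026  +0.000  +0.000   +0.096  +0.058  +0.188  -0.074   +0.167  +0.065  +0.147  +0.008
     86  0.6515   +0.000  +0.026  +0.000  +0.000   +0.100  +0.056  +0.000  +0.000   +0.209  +0.064  -0.063  -0.012
    129  0.9773   +0.000  +0.026  +0.000  +0.000   +0.100  +0.056  +0.000  +0.000   +0.199  +0.061  +0.039  +0.028


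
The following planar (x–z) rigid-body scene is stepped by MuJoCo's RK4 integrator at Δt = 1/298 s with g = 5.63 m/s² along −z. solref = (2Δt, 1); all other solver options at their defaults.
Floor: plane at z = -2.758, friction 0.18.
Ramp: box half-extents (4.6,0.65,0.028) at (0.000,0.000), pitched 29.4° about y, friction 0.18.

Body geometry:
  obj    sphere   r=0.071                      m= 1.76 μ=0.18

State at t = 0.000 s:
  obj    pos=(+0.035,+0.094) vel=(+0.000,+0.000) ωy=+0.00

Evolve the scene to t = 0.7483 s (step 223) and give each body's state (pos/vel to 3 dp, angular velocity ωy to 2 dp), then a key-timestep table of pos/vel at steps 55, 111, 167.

State at t = 0.7483 s:
  obj    pos=(+0.517,-0.177) vel=(+1.287,-0.725) ωy=+20.80

Key-timestep trajectory:
   step    t(s)  obj.x    obj.z    obj.vx   obj.vz 
     55  0.1846   +0.064  +0.077  +0.318  -0.179
    111  0.3725   +0.154  +0.027  +0.641  -0.361
    167  0.5604   +0.305  -0.058  +0.964  -0.543


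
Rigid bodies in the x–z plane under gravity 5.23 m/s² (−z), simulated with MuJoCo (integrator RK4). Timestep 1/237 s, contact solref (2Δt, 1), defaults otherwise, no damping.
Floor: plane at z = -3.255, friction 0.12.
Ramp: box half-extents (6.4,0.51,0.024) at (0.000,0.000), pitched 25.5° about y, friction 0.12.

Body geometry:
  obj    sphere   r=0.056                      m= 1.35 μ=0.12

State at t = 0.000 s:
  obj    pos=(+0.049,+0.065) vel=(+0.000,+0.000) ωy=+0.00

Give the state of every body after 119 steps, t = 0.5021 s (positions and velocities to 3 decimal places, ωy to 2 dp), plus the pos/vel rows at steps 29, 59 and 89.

State at t = 0.5021 s:
  obj    pos=(+0.241,-0.026) vel=(+0.764,-0.365) ωy=+12.66

Key-timestep trajectory:
   step    t(s)  obj.x    obj.z    obj.vx   obj.vz 
     29  0.1224   +0.061  +0.060  +0.185  -0.095
     59  0.2489   +0.096  +0.043  +0.381  -0.177
     89  0.3755   +0.157  +0.014  +0.572  -0.272


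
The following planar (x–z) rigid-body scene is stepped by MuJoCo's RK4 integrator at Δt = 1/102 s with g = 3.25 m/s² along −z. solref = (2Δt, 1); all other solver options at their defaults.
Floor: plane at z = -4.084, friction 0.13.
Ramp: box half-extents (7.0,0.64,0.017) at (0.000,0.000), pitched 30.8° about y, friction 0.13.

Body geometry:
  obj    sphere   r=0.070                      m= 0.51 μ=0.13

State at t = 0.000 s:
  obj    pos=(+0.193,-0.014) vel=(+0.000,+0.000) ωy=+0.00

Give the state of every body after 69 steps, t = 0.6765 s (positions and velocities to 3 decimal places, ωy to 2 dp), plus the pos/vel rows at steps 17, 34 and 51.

State at t = 0.6765 s:
  obj    pos=(+0.449,-0.166) vel=(+0.756,-0.450) ωy=+8.77

Key-timestep trajectory:
   step    t(s)  obj.x    obj.z    obj.vx   obj.vz 
     17  0.1667   +0.209  -0.023  +0.183  -0.119
     34  0.3333   +0.255  -0.051  +0.376  -0.215
     51  0.5000   +0.333  -0.097  +0.556  -0.340


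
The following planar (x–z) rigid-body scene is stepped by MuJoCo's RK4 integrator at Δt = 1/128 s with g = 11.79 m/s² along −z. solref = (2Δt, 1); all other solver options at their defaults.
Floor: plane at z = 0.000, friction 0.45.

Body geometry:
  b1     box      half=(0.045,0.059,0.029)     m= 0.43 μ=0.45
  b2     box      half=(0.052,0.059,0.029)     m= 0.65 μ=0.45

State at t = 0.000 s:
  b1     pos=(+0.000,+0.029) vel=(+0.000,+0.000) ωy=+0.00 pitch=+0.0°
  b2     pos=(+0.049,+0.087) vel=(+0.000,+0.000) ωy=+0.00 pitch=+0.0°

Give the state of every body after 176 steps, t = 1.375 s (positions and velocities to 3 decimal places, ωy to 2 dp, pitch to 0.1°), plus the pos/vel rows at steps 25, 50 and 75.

State at t = 1.375 s:
  b1     pos=(+0.000,+0.029) vel=(+0.000,+0.000) ωy=+0.00 pitch=+0.0°
  b2     pos=(+0.183,+0.029) vel=(+0.000,+0.000) ωy=+0.00 pitch=+180.0°

Key-timestep trajectory:
   step    t(s)  b1.x    b1.z    b1.vx   b1.vz   b2.x    b2.z    b2.vx   b2.vz 
     25  0.1953   +0.000  +0.029  -0.001  +0.000   +0.068  +0.077  +0.227  -0.257
     50  0.3906   +0.000  +0.029  +0.000  +0.000   +0.122  +0.059  +0.136  +0.017
     75  0.5859   +0.000  +0.029  +0.000  +0.000   +0.155  +0.052  +0.330  -0.178


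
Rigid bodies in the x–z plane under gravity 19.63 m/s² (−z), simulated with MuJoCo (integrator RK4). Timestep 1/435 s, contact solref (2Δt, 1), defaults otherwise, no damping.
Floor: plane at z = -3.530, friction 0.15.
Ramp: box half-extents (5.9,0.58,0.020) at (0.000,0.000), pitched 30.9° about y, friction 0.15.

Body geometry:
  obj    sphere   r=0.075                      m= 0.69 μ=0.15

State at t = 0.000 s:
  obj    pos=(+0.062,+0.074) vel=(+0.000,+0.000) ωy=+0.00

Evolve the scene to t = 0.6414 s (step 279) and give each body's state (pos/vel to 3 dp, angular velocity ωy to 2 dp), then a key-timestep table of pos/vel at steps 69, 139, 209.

State at t = 0.6414 s:
  obj    pos=(+1.395,-0.724) vel=(+4.171,-2.454) ωy=+54.19

Key-timestep trajectory:
   step    t(s)  obj.x    obj.z    obj.vx   obj.vz 
     69  0.1586   +0.143  +0.025  +1.021  -0.633
    139  0.3195   +0.393  -0.124  +2.078  -1.223
    209  0.4805   +0.810  -0.374  +3.107  -1.883


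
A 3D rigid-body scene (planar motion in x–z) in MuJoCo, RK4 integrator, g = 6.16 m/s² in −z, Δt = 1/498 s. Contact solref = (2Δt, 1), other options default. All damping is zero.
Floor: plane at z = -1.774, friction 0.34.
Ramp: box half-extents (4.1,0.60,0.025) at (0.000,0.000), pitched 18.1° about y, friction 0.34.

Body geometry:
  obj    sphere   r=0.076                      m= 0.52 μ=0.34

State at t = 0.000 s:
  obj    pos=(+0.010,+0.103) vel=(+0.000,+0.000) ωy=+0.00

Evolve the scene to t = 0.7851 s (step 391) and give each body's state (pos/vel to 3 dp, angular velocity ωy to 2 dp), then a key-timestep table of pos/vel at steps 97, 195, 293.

State at t = 0.7851 s:
  obj    pos=(+0.411,-0.028) vel=(+1.020,-0.333) ωy=+14.12

Key-timestep trajectory:
   step    t(s)  obj.x    obj.z    obj.vx   obj.vz 
     97  0.1948   +0.035  +0.095  +0.253  -0.083
    195  0.3916   +0.110  +0.070  +0.509  -0.166
    293  0.5884   +0.235  +0.029  +0.764  -0.250


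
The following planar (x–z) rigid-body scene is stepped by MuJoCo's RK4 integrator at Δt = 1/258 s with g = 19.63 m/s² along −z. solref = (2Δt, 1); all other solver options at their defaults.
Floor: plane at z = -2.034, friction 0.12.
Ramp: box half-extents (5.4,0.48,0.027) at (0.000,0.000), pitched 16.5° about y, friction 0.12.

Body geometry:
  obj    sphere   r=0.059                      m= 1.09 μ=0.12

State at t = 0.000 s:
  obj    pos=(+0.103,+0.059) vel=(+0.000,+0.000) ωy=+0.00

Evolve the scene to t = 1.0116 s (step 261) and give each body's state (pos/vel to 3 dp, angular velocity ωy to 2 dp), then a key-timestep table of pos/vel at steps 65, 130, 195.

State at t = 1.0116 s:
  obj    pos=(+2.057,-0.520) vel=(+3.863,-1.144) ωy=+68.27

Key-timestep trajectory:
   step    t(s)  obj.x    obj.z    obj.vx   obj.vz 
     65  0.2519   +0.224  +0.023  +0.962  -0.285
    130  0.5039   +0.588  -0.084  +1.924  -0.570
    195  0.7558   +1.194  -0.264  +2.886  -0.855


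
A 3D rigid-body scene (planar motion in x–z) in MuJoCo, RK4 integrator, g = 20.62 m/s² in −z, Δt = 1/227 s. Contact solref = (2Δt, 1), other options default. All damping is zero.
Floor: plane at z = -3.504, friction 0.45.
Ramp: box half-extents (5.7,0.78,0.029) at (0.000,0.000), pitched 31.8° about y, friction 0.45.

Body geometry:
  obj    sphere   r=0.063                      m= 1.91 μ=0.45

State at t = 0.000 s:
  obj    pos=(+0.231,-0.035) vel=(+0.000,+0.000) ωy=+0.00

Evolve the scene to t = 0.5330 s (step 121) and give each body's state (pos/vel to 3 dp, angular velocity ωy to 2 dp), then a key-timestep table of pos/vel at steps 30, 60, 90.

State at t = 0.5330 s:
  obj    pos=(+1.168,-0.616) vel=(+3.516,-2.180) ωy=+65.65

Key-timestep trajectory:
   step    t(s)  obj.x    obj.z    obj.vx   obj.vz 
     30  0.1322   +0.289  -0.071  +0.872  -0.541
     60  0.2643   +0.462  -0.178  +1.744  -1.081
     90  0.3965   +0.750  -0.357  +2.615  -1.622


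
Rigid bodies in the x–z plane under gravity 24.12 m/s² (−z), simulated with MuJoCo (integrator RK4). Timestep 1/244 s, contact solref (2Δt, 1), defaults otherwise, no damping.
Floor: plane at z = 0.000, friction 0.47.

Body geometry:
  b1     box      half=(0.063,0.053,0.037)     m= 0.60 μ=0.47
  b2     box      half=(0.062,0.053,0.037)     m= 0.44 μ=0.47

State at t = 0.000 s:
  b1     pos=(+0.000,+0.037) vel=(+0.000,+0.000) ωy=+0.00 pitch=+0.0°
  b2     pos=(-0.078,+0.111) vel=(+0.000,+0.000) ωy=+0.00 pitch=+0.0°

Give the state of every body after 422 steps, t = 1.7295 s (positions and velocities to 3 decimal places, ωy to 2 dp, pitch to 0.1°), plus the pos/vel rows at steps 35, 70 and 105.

State at t = 1.7295 s:
  b1     pos=(+0.000,+0.037) vel=(+0.000,+0.000) ωy=+0.00 pitch=+0.0°
  b2     pos=(-0.140,+0.062) vel=(+0.000,+0.000) ωy=+0.00 pitch=-90.0°

Key-timestep trajectory:
   step    t(s)  b1.x    b1.z    b1.vx   b1.vz   b2.x    b2.z    b2.vx   b2.vz 
     35  0.1434   +0.000  +0.037  +0.000  +0.000   -0.118  +0.068  -0.669  +0.018
     70  0.2869   +0.000  +0.037  +0.000  +0.000   -0.161  +0.070  +0.058  -0.013
    105  0.4303   +0.000  +0.037  +0.000  +0.000   -0.135  +0.064  -0.143  -0.071


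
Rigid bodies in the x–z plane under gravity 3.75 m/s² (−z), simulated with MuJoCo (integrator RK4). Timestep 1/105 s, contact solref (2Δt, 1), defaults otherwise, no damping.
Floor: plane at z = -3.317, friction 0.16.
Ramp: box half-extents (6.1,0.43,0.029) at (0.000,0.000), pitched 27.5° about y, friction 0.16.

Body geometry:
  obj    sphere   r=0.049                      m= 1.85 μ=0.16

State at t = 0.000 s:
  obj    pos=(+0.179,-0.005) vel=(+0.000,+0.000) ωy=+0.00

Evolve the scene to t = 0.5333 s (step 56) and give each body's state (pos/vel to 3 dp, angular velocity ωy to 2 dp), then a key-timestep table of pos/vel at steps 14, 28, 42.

State at t = 0.5333 s:
  obj    pos=(+0.335,-0.087) vel=(+0.585,-0.305) ωy=+13.45

Key-timestep trajectory:
   step    t(s)  obj.x    obj.z    obj.vx   obj.vz 
     14  0.1333   +0.189  -0.010  +0.147  -0.076
     28  0.2667   +0.218  -0.026  +0.293  -0.152
     42  0.4000   +0.267  -0.051  +0.439  -0.229


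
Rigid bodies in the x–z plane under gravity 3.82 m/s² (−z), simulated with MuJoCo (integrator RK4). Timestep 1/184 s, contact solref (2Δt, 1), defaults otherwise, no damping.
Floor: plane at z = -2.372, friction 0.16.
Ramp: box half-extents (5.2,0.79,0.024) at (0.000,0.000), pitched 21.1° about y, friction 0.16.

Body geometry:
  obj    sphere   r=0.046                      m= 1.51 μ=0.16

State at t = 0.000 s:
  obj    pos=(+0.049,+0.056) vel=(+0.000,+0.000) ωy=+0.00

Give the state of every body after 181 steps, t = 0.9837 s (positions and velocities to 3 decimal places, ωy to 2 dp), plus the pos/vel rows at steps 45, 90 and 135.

State at t = 0.9837 s:
  obj    pos=(+0.493,-0.115) vel=(+0.902,-0.348) ωy=+21.00

Key-timestep trajectory:
   step    t(s)  obj.x    obj.z    obj.vx   obj.vz 
     45  0.2446   +0.076  +0.046  +0.224  -0.087
     90  0.4891   +0.159  +0.014  +0.448  -0.173
    135  0.7337   +0.296  -0.039  +0.672  -0.259


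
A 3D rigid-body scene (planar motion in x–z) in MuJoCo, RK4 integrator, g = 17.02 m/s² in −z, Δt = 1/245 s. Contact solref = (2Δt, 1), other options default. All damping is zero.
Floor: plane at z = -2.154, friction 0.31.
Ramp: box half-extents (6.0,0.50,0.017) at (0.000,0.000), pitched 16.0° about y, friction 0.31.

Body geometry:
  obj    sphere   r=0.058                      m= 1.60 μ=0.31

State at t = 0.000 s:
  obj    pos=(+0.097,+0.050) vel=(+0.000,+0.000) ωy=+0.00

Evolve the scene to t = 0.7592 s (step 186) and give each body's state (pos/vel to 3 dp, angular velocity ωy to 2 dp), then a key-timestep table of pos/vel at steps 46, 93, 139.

State at t = 0.7592 s:
  obj    pos=(+1.025,-0.216) vel=(+2.446,-0.701) ωy=+43.85

Key-timestep trajectory:
   step    t(s)  obj.x    obj.z    obj.vx   obj.vz 
     46  0.1878   +0.154  +0.034  +0.605  -0.173
     93  0.3796   +0.329  -0.016  +1.223  -0.351
    139  0.5673   +0.616  -0.098  +1.828  -0.524


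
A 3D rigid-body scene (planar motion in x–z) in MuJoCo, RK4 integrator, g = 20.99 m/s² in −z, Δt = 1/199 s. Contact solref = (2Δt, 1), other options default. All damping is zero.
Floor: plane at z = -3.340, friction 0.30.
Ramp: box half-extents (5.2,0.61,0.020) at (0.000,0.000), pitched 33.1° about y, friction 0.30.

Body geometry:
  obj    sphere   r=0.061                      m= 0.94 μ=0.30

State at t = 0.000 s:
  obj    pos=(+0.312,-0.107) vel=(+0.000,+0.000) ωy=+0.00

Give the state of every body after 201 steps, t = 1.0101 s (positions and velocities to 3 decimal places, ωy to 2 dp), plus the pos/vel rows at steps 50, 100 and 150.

State at t = 1.0101 s:
  obj    pos=(+3.811,-2.388) vel=(+6.928,-4.516) ωy=+135.54

Key-timestep trajectory:
   step    t(s)  obj.x    obj.z    obj.vx   obj.vz 
     50  0.2513   +0.529  -0.248  +1.724  -1.124
    100  0.5025   +1.178  -0.671  +3.447  -2.247
    150  0.7538   +2.261  -1.377  +5.170  -3.371


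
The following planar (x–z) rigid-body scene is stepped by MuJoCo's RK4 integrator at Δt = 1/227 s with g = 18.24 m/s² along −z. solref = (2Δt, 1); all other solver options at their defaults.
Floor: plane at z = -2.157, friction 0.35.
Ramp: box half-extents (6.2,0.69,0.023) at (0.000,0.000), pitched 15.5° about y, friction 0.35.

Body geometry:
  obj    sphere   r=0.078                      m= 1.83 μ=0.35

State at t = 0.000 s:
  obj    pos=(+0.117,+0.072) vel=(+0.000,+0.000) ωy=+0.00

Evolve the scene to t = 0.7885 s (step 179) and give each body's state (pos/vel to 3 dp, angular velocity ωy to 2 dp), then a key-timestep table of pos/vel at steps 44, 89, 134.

State at t = 0.7885 s:
  obj    pos=(+1.160,-0.217) vel=(+2.646,-0.734) ωy=+35.19

Key-timestep trajectory:
   step    t(s)  obj.x    obj.z    obj.vx   obj.vz 
     44  0.1938   +0.180  +0.055  +0.650  -0.180
     89  0.3921   +0.375  +0.001  +1.316  -0.365
    134  0.5903   +0.702  -0.090  +1.981  -0.549


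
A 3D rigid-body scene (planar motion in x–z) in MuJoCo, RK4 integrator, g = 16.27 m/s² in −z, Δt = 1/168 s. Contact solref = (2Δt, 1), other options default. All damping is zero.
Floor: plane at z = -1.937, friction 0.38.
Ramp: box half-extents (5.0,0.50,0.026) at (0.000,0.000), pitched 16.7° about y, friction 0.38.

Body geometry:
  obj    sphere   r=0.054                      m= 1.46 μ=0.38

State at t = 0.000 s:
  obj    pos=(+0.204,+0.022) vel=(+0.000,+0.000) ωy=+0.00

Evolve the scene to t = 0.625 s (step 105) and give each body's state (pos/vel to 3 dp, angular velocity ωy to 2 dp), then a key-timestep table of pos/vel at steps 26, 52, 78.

State at t = 0.625 s:
  obj    pos=(+0.829,-0.165) vel=(+1.999,-0.600) ωy=+38.64

Key-timestep trajectory:
   step    t(s)  obj.x    obj.z    obj.vx   obj.vz 
     26  0.1548   +0.242  +0.011  +0.495  -0.149
     52  0.3095   +0.357  -0.024  +0.990  -0.297
     78  0.4643   +0.549  -0.081  +1.485  -0.446


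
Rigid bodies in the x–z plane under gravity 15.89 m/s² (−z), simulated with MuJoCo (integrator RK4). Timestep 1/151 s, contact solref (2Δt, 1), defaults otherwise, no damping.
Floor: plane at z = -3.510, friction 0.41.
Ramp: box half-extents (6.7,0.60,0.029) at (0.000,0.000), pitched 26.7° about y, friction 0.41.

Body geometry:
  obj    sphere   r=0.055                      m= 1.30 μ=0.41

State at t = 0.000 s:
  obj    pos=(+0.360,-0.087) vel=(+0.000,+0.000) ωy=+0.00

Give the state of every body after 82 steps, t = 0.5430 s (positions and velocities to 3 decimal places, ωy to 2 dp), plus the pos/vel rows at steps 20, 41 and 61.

State at t = 0.5430 s:
  obj    pos=(+1.032,-0.425) vel=(+2.474,-1.244) ωy=+50.33

Key-timestep trajectory:
   step    t(s)  obj.x    obj.z    obj.vx   obj.vz 
     20  0.1325   +0.400  -0.107  +0.604  -0.304
     41  0.2715   +0.528  -0.172  +1.237  -0.622
     61  0.4040   +0.732  -0.274  +1.841  -0.926


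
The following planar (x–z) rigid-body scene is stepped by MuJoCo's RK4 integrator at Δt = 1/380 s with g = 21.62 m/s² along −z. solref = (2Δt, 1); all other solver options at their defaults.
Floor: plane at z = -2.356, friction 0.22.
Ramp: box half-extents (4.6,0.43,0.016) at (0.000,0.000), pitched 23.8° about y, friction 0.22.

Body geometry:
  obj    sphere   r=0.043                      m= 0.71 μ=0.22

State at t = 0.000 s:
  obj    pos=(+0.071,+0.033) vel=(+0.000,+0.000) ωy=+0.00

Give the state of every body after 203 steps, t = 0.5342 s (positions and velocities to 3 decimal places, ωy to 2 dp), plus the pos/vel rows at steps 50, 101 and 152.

State at t = 0.5342 s:
  obj    pos=(+0.885,-0.326) vel=(+3.046,-1.344) ωy=+77.41

Key-timestep trajectory:
   step    t(s)  obj.x    obj.z    obj.vx   obj.vz 
     50  0.1316   +0.120  +0.011  +0.750  -0.331
    101  0.2658   +0.273  -0.056  +1.516  -0.669
    152  0.4000   +0.527  -0.168  +2.281  -1.006


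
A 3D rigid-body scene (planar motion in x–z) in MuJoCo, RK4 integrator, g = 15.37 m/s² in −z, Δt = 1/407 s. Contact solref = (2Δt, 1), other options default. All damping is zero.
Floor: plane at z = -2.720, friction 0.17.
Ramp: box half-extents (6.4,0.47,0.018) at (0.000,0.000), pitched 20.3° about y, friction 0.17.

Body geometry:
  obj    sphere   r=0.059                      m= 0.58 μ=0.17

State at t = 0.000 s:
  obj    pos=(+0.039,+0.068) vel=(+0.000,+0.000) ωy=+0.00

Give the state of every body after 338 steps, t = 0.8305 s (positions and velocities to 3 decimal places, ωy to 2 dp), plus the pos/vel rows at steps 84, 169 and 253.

State at t = 0.8305 s:
  obj    pos=(+1.271,-0.388) vel=(+2.967,-1.097) ωy=+53.61

Key-timestep trajectory:
   step    t(s)  obj.x    obj.z    obj.vx   obj.vz 
     84  0.2064   +0.115  +0.040  +0.737  -0.273
    169  0.4152   +0.347  -0.046  +1.483  -0.549
    253  0.6216   +0.729  -0.188  +2.221  -0.821


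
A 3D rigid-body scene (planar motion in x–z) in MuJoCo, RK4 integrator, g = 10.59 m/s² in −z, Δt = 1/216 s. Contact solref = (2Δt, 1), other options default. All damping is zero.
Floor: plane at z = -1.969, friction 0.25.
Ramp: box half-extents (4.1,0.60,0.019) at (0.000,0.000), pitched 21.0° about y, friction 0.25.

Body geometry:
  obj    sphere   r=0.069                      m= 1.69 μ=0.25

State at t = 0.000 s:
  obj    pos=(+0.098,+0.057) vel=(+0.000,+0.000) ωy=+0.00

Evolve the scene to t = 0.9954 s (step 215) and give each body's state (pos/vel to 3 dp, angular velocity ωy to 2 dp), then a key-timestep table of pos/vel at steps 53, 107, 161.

State at t = 0.9954 s:
  obj    pos=(+1.352,-0.425) vel=(+2.519,-0.967) ωy=+39.10

Key-timestep trajectory:
   step    t(s)  obj.x    obj.z    obj.vx   obj.vz 
     53  0.2454   +0.174  +0.027  +0.621  -0.238
    107  0.4954   +0.409  -0.063  +1.254  -0.481
    161  0.7454   +0.801  -0.213  +1.886  -0.724


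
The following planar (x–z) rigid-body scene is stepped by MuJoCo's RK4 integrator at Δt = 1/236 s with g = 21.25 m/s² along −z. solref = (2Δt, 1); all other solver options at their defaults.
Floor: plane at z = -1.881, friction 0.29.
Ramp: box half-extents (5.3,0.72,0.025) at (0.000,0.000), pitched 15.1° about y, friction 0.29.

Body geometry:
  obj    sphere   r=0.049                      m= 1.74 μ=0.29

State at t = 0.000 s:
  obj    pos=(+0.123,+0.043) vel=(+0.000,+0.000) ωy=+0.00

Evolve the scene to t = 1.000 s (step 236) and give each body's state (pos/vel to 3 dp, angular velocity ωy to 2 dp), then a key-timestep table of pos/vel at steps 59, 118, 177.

State at t = 1.000 s:
  obj    pos=(+2.032,-0.472) vel=(+3.818,-1.030) ωy=+80.69

Key-timestep trajectory:
   step    t(s)  obj.x    obj.z    obj.vx   obj.vz 
     59  0.2500   +0.242  +0.011  +0.954  -0.258
    118  0.5000   +0.600  -0.085  +1.909  -0.515
    177  0.7500   +1.197  -0.246  +2.863  -0.773


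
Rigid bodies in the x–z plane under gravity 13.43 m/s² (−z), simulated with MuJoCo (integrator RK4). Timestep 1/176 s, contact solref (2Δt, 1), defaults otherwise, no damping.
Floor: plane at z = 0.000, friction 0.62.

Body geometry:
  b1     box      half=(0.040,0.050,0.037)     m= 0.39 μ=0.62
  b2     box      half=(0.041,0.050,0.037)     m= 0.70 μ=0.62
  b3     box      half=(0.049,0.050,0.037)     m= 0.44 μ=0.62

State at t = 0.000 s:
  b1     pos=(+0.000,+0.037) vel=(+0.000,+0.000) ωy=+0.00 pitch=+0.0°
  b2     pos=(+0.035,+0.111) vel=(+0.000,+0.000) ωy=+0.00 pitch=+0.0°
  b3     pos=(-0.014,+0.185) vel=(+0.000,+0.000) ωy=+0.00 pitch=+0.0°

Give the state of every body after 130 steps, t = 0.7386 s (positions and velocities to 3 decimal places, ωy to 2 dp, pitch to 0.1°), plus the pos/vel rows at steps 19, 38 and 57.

State at t = 0.7386 s:
  b1     pos=(+0.000,+0.037) vel=(+0.000,+0.000) ωy=+0.00 pitch=+0.0°
  b2     pos=(+0.035,+0.111) vel=(+0.000,+0.000) ωy=+0.00 pitch=+0.1°
  b3     pos=(-0.132,+0.037) vel=(+0.000,+0.000) ωy=+0.00 pitch=+180.0°

Key-timestep trajectory:
   step    t(s)  b1.x    b1.z    b1.vx   b1.vz   b2.x    b2.z    b2.vx   b2.vz   b3.x    b3.z    b3.vx   b3.vz 
     19  0.1080   +0.000  +0.037  +0.001  +0.000   +0.035  +0.111  +0.002  +0.000   -0.024  +0.181  -0.202  -0.103
     38  0.2159   +0.000  +0.037  +0.003  -0.001   +0.035  +0.111  +0.003  -0.001   -0.054  +0.128  -0.363  -0.978
     57  0.3239   +0.000  +0.037  +0.000  +0.000   +0.035  +0.111  +0.001  +0.000   -0.127  +0.042  -0.694  -1.463


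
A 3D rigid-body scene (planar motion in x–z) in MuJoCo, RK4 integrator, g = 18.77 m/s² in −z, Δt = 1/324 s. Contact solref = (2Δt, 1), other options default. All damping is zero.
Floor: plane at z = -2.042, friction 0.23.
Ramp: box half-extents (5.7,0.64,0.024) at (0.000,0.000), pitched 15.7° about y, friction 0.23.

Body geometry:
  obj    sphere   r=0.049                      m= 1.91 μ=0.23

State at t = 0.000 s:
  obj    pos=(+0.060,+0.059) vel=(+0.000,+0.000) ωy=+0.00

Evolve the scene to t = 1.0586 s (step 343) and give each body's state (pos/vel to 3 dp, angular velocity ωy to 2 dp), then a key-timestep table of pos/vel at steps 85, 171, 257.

State at t = 1.0586 s:
  obj    pos=(+2.017,-0.491) vel=(+3.698,-1.039) ωy=+78.38

Key-timestep trajectory:
   step    t(s)  obj.x    obj.z    obj.vx   obj.vz 
     85  0.2623   +0.180  +0.025  +0.916  -0.258
    171  0.5278   +0.546  -0.078  +1.843  -0.518
    257  0.7932   +1.159  -0.250  +2.770  -0.779


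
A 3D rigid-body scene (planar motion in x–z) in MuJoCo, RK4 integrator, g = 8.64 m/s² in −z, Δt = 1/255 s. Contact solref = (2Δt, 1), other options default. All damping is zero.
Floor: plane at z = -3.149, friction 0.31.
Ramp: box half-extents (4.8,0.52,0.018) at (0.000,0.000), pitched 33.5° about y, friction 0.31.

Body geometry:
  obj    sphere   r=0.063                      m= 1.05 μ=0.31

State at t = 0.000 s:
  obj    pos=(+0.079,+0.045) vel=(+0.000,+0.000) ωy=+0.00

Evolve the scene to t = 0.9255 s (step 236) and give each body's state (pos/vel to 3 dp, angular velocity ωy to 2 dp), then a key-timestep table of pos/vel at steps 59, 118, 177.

State at t = 0.9255 s:
  obj    pos=(+1.296,-0.760) vel=(+2.629,-1.740) ωy=+50.03

Key-timestep trajectory:
   step    t(s)  obj.x    obj.z    obj.vx   obj.vz 
     59  0.2314   +0.155  -0.005  +0.657  -0.435
    118  0.4627   +0.383  -0.156  +1.315  -0.870
    177  0.6941   +0.763  -0.408  +1.972  -1.305


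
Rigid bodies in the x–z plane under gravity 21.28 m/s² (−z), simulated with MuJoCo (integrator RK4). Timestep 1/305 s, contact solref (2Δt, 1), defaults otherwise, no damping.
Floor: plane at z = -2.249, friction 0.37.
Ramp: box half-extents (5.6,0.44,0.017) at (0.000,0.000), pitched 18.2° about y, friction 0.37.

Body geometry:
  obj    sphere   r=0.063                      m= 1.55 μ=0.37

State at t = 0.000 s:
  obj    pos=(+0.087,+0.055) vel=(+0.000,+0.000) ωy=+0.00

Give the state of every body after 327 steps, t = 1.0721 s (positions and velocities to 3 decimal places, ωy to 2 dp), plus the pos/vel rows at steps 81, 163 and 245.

State at t = 1.0721 s:
  obj    pos=(+2.679,-0.797) vel=(+4.835,-1.590) ωy=+80.78

Key-timestep trajectory:
   step    t(s)  obj.x    obj.z    obj.vx   obj.vz 
     81  0.2656   +0.246  +0.003  +1.198  -0.394
    163  0.5344   +0.731  -0.156  +2.410  -0.792
    245  0.8033   +1.542  -0.423  +3.623  -1.191


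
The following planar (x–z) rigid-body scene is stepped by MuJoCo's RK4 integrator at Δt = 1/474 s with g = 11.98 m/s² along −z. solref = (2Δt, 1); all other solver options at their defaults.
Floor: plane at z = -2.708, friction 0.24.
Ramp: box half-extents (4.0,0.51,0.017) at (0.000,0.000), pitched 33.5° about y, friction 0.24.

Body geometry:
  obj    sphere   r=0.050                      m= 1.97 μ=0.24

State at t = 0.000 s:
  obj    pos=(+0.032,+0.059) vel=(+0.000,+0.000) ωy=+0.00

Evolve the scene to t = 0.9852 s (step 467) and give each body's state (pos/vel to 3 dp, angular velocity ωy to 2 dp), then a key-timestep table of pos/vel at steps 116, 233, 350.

State at t = 0.9852 s:
  obj    pos=(+1.944,-1.206) vel=(+3.880,-2.568) ωy=+93.05

Key-timestep trajectory:
   step    t(s)  obj.x    obj.z    obj.vx   obj.vz 
    116  0.2447   +0.150  -0.019  +0.964  -0.638
    233  0.4916   +0.508  -0.256  +1.936  -1.282
    350  0.7384   +1.106  -0.652  +2.908  -1.925


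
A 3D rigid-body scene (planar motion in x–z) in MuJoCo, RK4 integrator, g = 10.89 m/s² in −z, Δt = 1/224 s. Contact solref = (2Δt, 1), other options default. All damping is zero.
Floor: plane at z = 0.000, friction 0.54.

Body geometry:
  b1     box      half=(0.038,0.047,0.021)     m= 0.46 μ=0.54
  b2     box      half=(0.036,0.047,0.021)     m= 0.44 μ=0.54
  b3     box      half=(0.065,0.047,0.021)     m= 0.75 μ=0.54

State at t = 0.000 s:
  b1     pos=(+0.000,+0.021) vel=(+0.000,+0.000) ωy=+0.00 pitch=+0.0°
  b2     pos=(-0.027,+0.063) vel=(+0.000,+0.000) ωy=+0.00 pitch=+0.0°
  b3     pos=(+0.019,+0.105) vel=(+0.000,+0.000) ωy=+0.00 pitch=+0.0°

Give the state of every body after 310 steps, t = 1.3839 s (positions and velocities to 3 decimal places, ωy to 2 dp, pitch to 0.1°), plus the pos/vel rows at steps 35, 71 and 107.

State at t = 1.3839 s:
  b1     pos=(+0.000,+0.021) vel=(+0.000,+0.000) ωy=+0.00 pitch=+0.0°
  b2     pos=(-0.027,+0.063) vel=(+0.000,+0.000) ωy=+0.00 pitch=+0.0°
  b3     pos=(+0.173,+0.021) vel=(+0.000,+0.000) ωy=+0.00 pitch=+180.0°

Key-timestep trajectory:
   step    t(s)  b1.x    b1.z    b1.vx   b1.vz   b2.x    b2.z    b2.vx   b2.vz   b3.x    b3.z    b3.vx   b3.vz 
     35  0.1562   +0.000  +0.021  +0.000  +0.000   -0.027  +0.063  -0.001  +0.000   +0.032  +0.091  +0.144  -0.314
     71  0.3170   +0.000  +0.021  +0.000  +0.000   -0.027  +0.063  +0.000  +0.000   +0.087  +0.066  +0.308  +0.109
    107  0.4777   +0.000  +0.021  +0.000  +0.000   -0.027  +0.063  +0.000  +0.000   +0.135  +0.060  +0.402  -0.204


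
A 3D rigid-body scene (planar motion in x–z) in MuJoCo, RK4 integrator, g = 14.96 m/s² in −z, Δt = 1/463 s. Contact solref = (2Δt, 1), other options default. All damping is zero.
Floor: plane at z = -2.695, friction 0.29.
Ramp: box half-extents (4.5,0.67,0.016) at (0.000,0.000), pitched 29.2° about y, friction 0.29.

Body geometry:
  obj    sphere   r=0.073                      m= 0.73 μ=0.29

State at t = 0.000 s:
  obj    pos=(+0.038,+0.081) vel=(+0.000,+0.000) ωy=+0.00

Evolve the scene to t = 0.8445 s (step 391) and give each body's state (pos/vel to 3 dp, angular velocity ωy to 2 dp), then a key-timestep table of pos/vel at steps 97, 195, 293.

State at t = 0.8445 s:
  obj    pos=(+1.661,-0.826) vel=(+3.843,-2.148) ωy=+60.30

Key-timestep trajectory:
   step    t(s)  obj.x    obj.z    obj.vx   obj.vz 
     97  0.2095   +0.138  +0.025  +0.954  -0.533
    195  0.4212   +0.442  -0.145  +1.917  -1.071
    293  0.6328   +0.949  -0.429  +2.880  -1.610


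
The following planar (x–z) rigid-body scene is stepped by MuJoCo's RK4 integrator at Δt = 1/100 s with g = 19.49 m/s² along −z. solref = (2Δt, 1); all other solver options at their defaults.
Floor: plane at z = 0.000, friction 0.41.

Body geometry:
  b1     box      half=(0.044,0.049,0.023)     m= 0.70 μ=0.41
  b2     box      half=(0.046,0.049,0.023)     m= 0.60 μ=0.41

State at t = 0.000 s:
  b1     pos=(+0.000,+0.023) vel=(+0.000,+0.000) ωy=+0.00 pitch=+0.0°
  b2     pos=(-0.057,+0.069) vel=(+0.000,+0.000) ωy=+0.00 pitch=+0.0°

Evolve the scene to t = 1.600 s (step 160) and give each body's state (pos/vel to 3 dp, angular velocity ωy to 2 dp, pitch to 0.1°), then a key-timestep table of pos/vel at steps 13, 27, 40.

State at t = 1.600 s:
  b1     pos=(+0.000,+0.023) vel=(+0.000,+0.000) ωy=+0.00 pitch=+0.0°
  b2     pos=(-0.101,+0.046) vel=(+0.000,+0.000) ωy=+0.00 pitch=-90.0°

Key-timestep trajectory:
   step    t(s)  b1.x    b1.z    b1.vx   b1.vz   b2.x    b2.z    b2.vx   b2.vz 
     13  0.1300   +0.000  +0.023  +0.000  +0.001   -0.081  +0.046  -0.277  +0.131
     27  0.2700   +0.000  +0.023  +0.000  +0.000   -0.113  +0.050  -0.005  +0.020
     40  0.4000   +0.000  +0.023  +0.000  +0.000   -0.099  +0.046  -0.057  +0.001


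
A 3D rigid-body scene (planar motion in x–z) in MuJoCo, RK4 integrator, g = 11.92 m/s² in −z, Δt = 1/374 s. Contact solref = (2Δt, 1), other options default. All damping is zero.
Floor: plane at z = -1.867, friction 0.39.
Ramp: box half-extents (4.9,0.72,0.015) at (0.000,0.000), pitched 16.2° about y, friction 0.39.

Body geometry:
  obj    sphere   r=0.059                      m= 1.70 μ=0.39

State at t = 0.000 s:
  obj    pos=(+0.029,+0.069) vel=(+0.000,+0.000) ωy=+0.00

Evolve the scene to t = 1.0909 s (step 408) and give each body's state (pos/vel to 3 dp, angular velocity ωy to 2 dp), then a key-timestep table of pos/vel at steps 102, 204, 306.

State at t = 1.0909 s:
  obj    pos=(+1.386,-0.326) vel=(+2.488,-0.723) ωy=+43.92

Key-timestep trajectory:
   step    t(s)  obj.x    obj.z    obj.vx   obj.vz 
    102  0.2727   +0.114  +0.044  +0.622  -0.181
    204  0.5455   +0.368  -0.030  +1.244  -0.361
    306  0.8182   +0.792  -0.153  +1.866  -0.542


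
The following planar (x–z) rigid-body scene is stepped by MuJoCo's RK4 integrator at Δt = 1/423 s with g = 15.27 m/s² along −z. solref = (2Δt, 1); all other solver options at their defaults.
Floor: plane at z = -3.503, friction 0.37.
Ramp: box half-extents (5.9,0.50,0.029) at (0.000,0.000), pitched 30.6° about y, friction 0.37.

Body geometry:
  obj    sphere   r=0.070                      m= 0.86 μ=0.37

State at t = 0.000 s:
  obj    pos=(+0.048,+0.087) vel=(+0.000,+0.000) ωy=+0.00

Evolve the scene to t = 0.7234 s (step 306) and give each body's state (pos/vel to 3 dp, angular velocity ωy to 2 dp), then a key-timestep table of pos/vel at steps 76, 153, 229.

State at t = 0.7234 s:
  obj    pos=(+1.298,-0.653) vel=(+3.457,-2.045) ωy=+57.37

Key-timestep trajectory:
   step    t(s)  obj.x    obj.z    obj.vx   obj.vz 
     76  0.1797   +0.125  +0.041  +0.859  -0.508
    153  0.3617   +0.361  -0.098  +1.729  -1.022
    229  0.5414   +0.748  -0.328  +2.587  -1.530


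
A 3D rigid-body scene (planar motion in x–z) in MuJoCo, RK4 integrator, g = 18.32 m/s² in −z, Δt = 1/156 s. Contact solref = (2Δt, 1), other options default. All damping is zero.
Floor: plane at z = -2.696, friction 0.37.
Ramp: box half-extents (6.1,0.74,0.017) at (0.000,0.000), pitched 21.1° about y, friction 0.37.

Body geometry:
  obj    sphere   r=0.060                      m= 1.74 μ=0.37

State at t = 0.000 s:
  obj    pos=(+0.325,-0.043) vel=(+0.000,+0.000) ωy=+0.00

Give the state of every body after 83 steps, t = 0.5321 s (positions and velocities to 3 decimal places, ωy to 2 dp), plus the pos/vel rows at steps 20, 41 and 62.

State at t = 0.5321 s:
  obj    pos=(+0.947,-0.283) vel=(+2.338,-0.902) ωy=+41.76

Key-timestep trajectory:
   step    t(s)  obj.x    obj.z    obj.vx   obj.vz 
     20  0.1282   +0.361  -0.057  +0.564  -0.218
     41  0.2628   +0.477  -0.102  +1.155  -0.446
     62  0.3974   +0.672  -0.177  +1.747  -0.674


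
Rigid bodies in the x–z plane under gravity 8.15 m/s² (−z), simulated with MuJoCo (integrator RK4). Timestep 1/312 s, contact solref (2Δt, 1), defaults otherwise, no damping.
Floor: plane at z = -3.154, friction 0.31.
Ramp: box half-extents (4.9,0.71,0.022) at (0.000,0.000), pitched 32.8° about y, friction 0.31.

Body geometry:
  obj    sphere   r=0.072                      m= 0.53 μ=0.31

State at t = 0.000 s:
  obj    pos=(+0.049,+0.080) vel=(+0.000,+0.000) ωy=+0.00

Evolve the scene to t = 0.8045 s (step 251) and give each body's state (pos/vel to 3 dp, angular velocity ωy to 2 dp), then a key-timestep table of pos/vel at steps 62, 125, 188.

State at t = 0.8045 s:
  obj    pos=(+0.907,-0.473) vel=(+2.133,-1.374) ωy=+35.23

Key-timestep trajectory:
   step    t(s)  obj.x    obj.z    obj.vx   obj.vz 
     62  0.1987   +0.101  +0.046  +0.527  -0.340
    125  0.4006   +0.262  -0.057  +1.062  -0.684
    188  0.6026   +0.530  -0.230  +1.597  -1.029


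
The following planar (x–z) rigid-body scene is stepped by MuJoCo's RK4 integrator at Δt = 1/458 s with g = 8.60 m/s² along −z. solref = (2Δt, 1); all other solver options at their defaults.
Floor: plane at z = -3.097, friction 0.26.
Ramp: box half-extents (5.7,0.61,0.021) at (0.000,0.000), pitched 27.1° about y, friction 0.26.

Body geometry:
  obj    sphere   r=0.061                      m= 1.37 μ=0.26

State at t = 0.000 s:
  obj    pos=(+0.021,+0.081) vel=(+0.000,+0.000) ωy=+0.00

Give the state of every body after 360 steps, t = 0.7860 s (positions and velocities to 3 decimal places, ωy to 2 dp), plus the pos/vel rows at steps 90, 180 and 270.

State at t = 0.7860 s:
  obj    pos=(+0.791,-0.313) vel=(+1.958,-1.002) ωy=+36.05

Key-timestep trajectory:
   step    t(s)  obj.x    obj.z    obj.vx   obj.vz 
     90  0.1965   +0.069  +0.057  +0.490  -0.251
    180  0.3930   +0.214  -0.017  +0.979  -0.501
    270  0.5895   +0.454  -0.140  +1.469  -0.752


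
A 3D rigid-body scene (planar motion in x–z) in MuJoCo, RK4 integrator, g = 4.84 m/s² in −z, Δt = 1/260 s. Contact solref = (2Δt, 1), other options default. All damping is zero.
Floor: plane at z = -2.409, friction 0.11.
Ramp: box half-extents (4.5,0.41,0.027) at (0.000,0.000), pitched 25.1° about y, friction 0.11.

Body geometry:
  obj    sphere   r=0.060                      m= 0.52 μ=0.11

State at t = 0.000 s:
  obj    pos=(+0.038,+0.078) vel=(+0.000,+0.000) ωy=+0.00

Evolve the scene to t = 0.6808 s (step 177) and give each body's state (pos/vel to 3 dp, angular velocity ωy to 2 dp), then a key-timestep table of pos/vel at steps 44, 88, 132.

State at t = 0.6808 s:
  obj    pos=(+0.368,-0.076) vel=(+0.968,-0.457) ωy=+13.63

Key-timestep trajectory:
   step    t(s)  obj.x    obj.z    obj.vx   obj.vz 
     44  0.1692   +0.059  +0.069  +0.240  -0.116
     88  0.3385   +0.120  +0.040  +0.480  -0.231
    132  0.5077   +0.222  -0.008  +0.723  -0.338


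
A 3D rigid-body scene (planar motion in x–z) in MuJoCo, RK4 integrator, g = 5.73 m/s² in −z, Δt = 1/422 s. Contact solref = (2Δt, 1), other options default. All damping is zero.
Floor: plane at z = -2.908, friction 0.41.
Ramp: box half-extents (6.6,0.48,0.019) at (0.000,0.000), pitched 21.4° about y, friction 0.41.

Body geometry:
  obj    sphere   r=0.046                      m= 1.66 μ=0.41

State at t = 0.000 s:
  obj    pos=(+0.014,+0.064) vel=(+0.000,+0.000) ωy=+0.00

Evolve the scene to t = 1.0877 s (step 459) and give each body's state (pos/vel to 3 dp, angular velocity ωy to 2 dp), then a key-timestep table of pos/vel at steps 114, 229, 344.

State at t = 1.0877 s:
  obj    pos=(+0.837,-0.258) vel=(+1.512,-0.593) ωy=+35.31

Key-timestep trajectory:
   step    t(s)  obj.x    obj.z    obj.vx   obj.vz 
    114  0.2701   +0.065  +0.044  +0.376  -0.147
    229  0.5427   +0.219  -0.016  +0.755  -0.296
    344  0.8152   +0.476  -0.117  +1.133  -0.444
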